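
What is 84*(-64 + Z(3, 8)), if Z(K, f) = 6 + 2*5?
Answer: -4032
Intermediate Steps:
Z(K, f) = 16 (Z(K, f) = 6 + 10 = 16)
84*(-64 + Z(3, 8)) = 84*(-64 + 16) = 84*(-48) = -4032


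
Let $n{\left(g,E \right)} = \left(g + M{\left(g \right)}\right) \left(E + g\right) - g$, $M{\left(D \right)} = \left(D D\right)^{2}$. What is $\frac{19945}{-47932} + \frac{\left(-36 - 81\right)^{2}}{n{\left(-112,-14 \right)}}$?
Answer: $- \frac{98859200561747}{237578908938896} \approx -0.41611$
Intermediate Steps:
$M{\left(D \right)} = D^{4}$ ($M{\left(D \right)} = \left(D^{2}\right)^{2} = D^{4}$)
$n{\left(g,E \right)} = - g + \left(E + g\right) \left(g + g^{4}\right)$ ($n{\left(g,E \right)} = \left(g + g^{4}\right) \left(E + g\right) - g = \left(E + g\right) \left(g + g^{4}\right) - g = - g + \left(E + g\right) \left(g + g^{4}\right)$)
$\frac{19945}{-47932} + \frac{\left(-36 - 81\right)^{2}}{n{\left(-112,-14 \right)}} = \frac{19945}{-47932} + \frac{\left(-36 - 81\right)^{2}}{\left(-112\right) \left(-1 - 14 - 112 + \left(-112\right)^{4} - 14 \left(-112\right)^{3}\right)} = 19945 \left(- \frac{1}{47932}\right) + \frac{\left(-117\right)^{2}}{\left(-112\right) \left(-1 - 14 - 112 + 157351936 - -19668992\right)} = - \frac{19945}{47932} + \frac{13689}{\left(-112\right) \left(-1 - 14 - 112 + 157351936 + 19668992\right)} = - \frac{19945}{47932} + \frac{13689}{\left(-112\right) 177020801} = - \frac{19945}{47932} + \frac{13689}{-19826329712} = - \frac{19945}{47932} + 13689 \left(- \frac{1}{19826329712}\right) = - \frac{19945}{47932} - \frac{13689}{19826329712} = - \frac{98859200561747}{237578908938896}$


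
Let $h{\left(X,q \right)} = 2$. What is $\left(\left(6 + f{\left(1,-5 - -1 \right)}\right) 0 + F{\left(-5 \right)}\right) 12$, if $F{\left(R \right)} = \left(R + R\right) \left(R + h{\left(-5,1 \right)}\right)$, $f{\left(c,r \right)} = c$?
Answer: $360$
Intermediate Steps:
$F{\left(R \right)} = 2 R \left(2 + R\right)$ ($F{\left(R \right)} = \left(R + R\right) \left(R + 2\right) = 2 R \left(2 + R\right)$)
$\left(\left(6 + f{\left(1,-5 - -1 \right)}\right) 0 + F{\left(-5 \right)}\right) 12 = \left(\left(6 + 1\right) 0 + 2 \left(-5\right) \left(2 - 5\right)\right) 12 = \left(7 \cdot 0 + 2 \left(-5\right) \left(-3\right)\right) 12 = \left(0 + 30\right) 12 = 30 \cdot 12 = 360$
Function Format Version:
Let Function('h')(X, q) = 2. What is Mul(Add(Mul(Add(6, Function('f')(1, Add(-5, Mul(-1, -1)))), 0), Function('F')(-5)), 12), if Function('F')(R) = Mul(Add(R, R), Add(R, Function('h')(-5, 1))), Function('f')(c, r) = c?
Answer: 360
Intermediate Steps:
Function('F')(R) = Mul(2, R, Add(2, R)) (Function('F')(R) = Mul(Add(R, R), Add(R, 2)) = Mul(Mul(2, R), Add(2, R)) = Mul(2, R, Add(2, R)))
Mul(Add(Mul(Add(6, Function('f')(1, Add(-5, Mul(-1, -1)))), 0), Function('F')(-5)), 12) = Mul(Add(Mul(Add(6, 1), 0), Mul(2, -5, Add(2, -5))), 12) = Mul(Add(Mul(7, 0), Mul(2, -5, -3)), 12) = Mul(Add(0, 30), 12) = Mul(30, 12) = 360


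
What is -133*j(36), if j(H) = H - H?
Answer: 0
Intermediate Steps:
j(H) = 0
-133*j(36) = -133*0 = 0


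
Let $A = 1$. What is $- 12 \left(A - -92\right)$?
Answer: $-1116$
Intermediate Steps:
$- 12 \left(A - -92\right) = - 12 \left(1 - -92\right) = - 12 \left(1 + 92\right) = \left(-12\right) 93 = -1116$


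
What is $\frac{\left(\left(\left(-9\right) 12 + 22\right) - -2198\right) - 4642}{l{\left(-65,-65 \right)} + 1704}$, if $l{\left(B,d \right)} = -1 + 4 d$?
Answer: $- \frac{2530}{1443} \approx -1.7533$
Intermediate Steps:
$\frac{\left(\left(\left(-9\right) 12 + 22\right) - -2198\right) - 4642}{l{\left(-65,-65 \right)} + 1704} = \frac{\left(\left(\left(-9\right) 12 + 22\right) - -2198\right) - 4642}{\left(-1 + 4 \left(-65\right)\right) + 1704} = \frac{\left(\left(-108 + 22\right) + 2198\right) - 4642}{\left(-1 - 260\right) + 1704} = \frac{\left(-86 + 2198\right) - 4642}{-261 + 1704} = \frac{2112 - 4642}{1443} = \left(-2530\right) \frac{1}{1443} = - \frac{2530}{1443}$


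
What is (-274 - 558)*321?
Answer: -267072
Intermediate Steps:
(-274 - 558)*321 = -832*321 = -267072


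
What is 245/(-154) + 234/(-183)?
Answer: -3851/1342 ≈ -2.8696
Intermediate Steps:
245/(-154) + 234/(-183) = 245*(-1/154) + 234*(-1/183) = -35/22 - 78/61 = -3851/1342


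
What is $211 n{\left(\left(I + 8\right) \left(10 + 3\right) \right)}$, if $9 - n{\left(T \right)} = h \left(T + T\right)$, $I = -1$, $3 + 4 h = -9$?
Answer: $117105$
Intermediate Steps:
$h = -3$ ($h = - \frac{3}{4} + \frac{1}{4} \left(-9\right) = - \frac{3}{4} - \frac{9}{4} = -3$)
$n{\left(T \right)} = 9 + 6 T$ ($n{\left(T \right)} = 9 - - 3 \left(T + T\right) = 9 - - 3 \cdot 2 T = 9 - - 6 T = 9 + 6 T$)
$211 n{\left(\left(I + 8\right) \left(10 + 3\right) \right)} = 211 \left(9 + 6 \left(-1 + 8\right) \left(10 + 3\right)\right) = 211 \left(9 + 6 \cdot 7 \cdot 13\right) = 211 \left(9 + 6 \cdot 91\right) = 211 \left(9 + 546\right) = 211 \cdot 555 = 117105$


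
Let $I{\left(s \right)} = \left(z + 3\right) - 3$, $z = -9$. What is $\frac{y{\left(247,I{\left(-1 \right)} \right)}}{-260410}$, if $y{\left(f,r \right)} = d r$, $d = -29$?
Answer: $- \frac{261}{260410} \approx -0.0010023$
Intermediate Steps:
$I{\left(s \right)} = -9$ ($I{\left(s \right)} = \left(-9 + 3\right) - 3 = -6 - 3 = -9$)
$y{\left(f,r \right)} = - 29 r$
$\frac{y{\left(247,I{\left(-1 \right)} \right)}}{-260410} = \frac{\left(-29\right) \left(-9\right)}{-260410} = 261 \left(- \frac{1}{260410}\right) = - \frac{261}{260410}$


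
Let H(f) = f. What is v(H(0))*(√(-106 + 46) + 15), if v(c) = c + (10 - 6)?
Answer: 60 + 8*I*√15 ≈ 60.0 + 30.984*I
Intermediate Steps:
v(c) = 4 + c (v(c) = c + 4 = 4 + c)
v(H(0))*(√(-106 + 46) + 15) = (4 + 0)*(√(-106 + 46) + 15) = 4*(√(-60) + 15) = 4*(2*I*√15 + 15) = 4*(15 + 2*I*√15) = 60 + 8*I*√15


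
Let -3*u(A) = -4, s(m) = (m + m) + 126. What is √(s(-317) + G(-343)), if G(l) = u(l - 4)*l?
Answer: 4*I*√543/3 ≈ 31.07*I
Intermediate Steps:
s(m) = 126 + 2*m (s(m) = 2*m + 126 = 126 + 2*m)
u(A) = 4/3 (u(A) = -⅓*(-4) = 4/3)
G(l) = 4*l/3
√(s(-317) + G(-343)) = √((126 + 2*(-317)) + (4/3)*(-343)) = √((126 - 634) - 1372/3) = √(-508 - 1372/3) = √(-2896/3) = 4*I*√543/3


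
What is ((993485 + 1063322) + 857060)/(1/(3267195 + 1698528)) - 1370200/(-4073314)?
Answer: 29469319624235173637/2036657 ≈ 1.4469e+13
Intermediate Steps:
((993485 + 1063322) + 857060)/(1/(3267195 + 1698528)) - 1370200/(-4073314) = (2056807 + 857060)/(1/4965723) - 1370200*(-1/4073314) = 2913867/(1/4965723) + 685100/2036657 = 2913867*4965723 + 685100/2036657 = 14469456380841 + 685100/2036657 = 29469319624235173637/2036657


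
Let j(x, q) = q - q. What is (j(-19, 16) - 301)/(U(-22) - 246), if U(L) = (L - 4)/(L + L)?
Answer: 6622/5399 ≈ 1.2265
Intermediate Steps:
j(x, q) = 0
U(L) = (-4 + L)/(2*L) (U(L) = (-4 + L)/((2*L)) = (-4 + L)*(1/(2*L)) = (-4 + L)/(2*L))
(j(-19, 16) - 301)/(U(-22) - 246) = (0 - 301)/((½)*(-4 - 22)/(-22) - 246) = -301/((½)*(-1/22)*(-26) - 246) = -301/(13/22 - 246) = -301/(-5399/22) = -301*(-22/5399) = 6622/5399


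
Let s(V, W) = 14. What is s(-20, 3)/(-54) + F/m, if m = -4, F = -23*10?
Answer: 3091/54 ≈ 57.241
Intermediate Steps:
F = -230
s(-20, 3)/(-54) + F/m = 14/(-54) - 230/(-4) = 14*(-1/54) - 230*(-¼) = -7/27 + 115/2 = 3091/54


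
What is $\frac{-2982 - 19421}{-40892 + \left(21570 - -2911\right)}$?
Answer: $\frac{22403}{16411} \approx 1.3651$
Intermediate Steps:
$\frac{-2982 - 19421}{-40892 + \left(21570 - -2911\right)} = - \frac{22403}{-40892 + \left(21570 + 2911\right)} = - \frac{22403}{-40892 + 24481} = - \frac{22403}{-16411} = \left(-22403\right) \left(- \frac{1}{16411}\right) = \frac{22403}{16411}$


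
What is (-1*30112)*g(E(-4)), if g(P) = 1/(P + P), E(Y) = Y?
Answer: 3764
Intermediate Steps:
g(P) = 1/(2*P)
(-1*30112)*g(E(-4)) = (-1*30112)*((½)/(-4)) = -15056*(-1)/4 = -30112*(-⅛) = 3764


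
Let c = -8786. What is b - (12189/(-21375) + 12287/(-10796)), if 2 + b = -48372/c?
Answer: 1761870938039/337916149500 ≈ 5.2139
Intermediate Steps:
b = 15400/4393 (b = -2 - 48372/(-8786) = -2 - 48372*(-1/8786) = -2 + 24186/4393 = 15400/4393 ≈ 3.5056)
b - (12189/(-21375) + 12287/(-10796)) = 15400/4393 - (12189/(-21375) + 12287/(-10796)) = 15400/4393 - (12189*(-1/21375) + 12287*(-1/10796)) = 15400/4393 - (-4063/7125 - 12287/10796) = 15400/4393 - 1*(-131409023/76921500) = 15400/4393 + 131409023/76921500 = 1761870938039/337916149500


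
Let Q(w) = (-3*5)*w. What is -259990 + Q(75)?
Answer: -261115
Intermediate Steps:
Q(w) = -15*w
-259990 + Q(75) = -259990 - 15*75 = -259990 - 1125 = -261115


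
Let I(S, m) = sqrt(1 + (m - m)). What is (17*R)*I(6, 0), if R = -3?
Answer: -51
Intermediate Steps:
I(S, m) = 1 (I(S, m) = sqrt(1 + 0) = sqrt(1) = 1)
(17*R)*I(6, 0) = (17*(-3))*1 = -51*1 = -51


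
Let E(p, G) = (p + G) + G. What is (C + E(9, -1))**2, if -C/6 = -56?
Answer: 117649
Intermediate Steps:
E(p, G) = p + 2*G (E(p, G) = (G + p) + G = p + 2*G)
C = 336 (C = -6*(-56) = 336)
(C + E(9, -1))**2 = (336 + (9 + 2*(-1)))**2 = (336 + (9 - 2))**2 = (336 + 7)**2 = 343**2 = 117649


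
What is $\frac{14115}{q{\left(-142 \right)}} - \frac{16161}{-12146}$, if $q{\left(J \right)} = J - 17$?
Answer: $- \frac{56290397}{643738} \approx -87.443$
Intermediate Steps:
$q{\left(J \right)} = -17 + J$
$\frac{14115}{q{\left(-142 \right)}} - \frac{16161}{-12146} = \frac{14115}{-17 - 142} - \frac{16161}{-12146} = \frac{14115}{-159} - - \frac{16161}{12146} = 14115 \left(- \frac{1}{159}\right) + \frac{16161}{12146} = - \frac{4705}{53} + \frac{16161}{12146} = - \frac{56290397}{643738}$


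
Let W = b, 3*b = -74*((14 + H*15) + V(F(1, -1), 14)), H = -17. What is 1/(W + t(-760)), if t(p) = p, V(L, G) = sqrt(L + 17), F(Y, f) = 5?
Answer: 707/3663734 + 37*sqrt(22)/40301074 ≈ 0.00019728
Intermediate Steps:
V(L, G) = sqrt(17 + L)
b = 17834/3 - 74*sqrt(22)/3 (b = (-74*((14 - 17*15) + sqrt(17 + 5)))/3 = (-74*((14 - 255) + sqrt(22)))/3 = (-74*(-241 + sqrt(22)))/3 = (17834 - 74*sqrt(22))/3 = 17834/3 - 74*sqrt(22)/3 ≈ 5829.0)
W = 17834/3 - 74*sqrt(22)/3 ≈ 5829.0
1/(W + t(-760)) = 1/((17834/3 - 74*sqrt(22)/3) - 760) = 1/(15554/3 - 74*sqrt(22)/3)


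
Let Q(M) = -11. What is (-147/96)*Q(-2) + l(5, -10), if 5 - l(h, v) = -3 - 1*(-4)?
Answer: 667/32 ≈ 20.844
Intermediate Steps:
l(h, v) = 4 (l(h, v) = 5 - (-3 - 1*(-4)) = 5 - (-3 + 4) = 5 - 1*1 = 5 - 1 = 4)
(-147/96)*Q(-2) + l(5, -10) = -147/96*(-11) + 4 = -147*1/96*(-11) + 4 = -49/32*(-11) + 4 = 539/32 + 4 = 667/32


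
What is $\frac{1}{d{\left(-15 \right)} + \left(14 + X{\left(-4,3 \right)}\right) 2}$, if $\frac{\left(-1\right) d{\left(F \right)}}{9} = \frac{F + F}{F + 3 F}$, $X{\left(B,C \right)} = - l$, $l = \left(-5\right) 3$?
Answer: $\frac{2}{107} \approx 0.018692$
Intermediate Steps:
$l = -15$
$X{\left(B,C \right)} = 15$ ($X{\left(B,C \right)} = \left(-1\right) \left(-15\right) = 15$)
$d{\left(F \right)} = - \frac{9}{2}$ ($d{\left(F \right)} = - 9 \frac{F + F}{F + 3 F} = - 9 \frac{2 F}{4 F} = - 9 \cdot 2 F \frac{1}{4 F} = \left(-9\right) \frac{1}{2} = - \frac{9}{2}$)
$\frac{1}{d{\left(-15 \right)} + \left(14 + X{\left(-4,3 \right)}\right) 2} = \frac{1}{- \frac{9}{2} + \left(14 + 15\right) 2} = \frac{1}{- \frac{9}{2} + 29 \cdot 2} = \frac{1}{- \frac{9}{2} + 58} = \frac{1}{\frac{107}{2}} = \frac{2}{107}$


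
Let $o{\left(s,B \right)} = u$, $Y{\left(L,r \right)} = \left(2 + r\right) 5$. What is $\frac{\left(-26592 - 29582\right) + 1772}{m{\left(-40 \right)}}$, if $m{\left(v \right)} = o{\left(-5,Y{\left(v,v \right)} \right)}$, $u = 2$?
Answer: $-27201$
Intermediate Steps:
$Y{\left(L,r \right)} = 10 + 5 r$
$o{\left(s,B \right)} = 2$
$m{\left(v \right)} = 2$
$\frac{\left(-26592 - 29582\right) + 1772}{m{\left(-40 \right)}} = \frac{\left(-26592 - 29582\right) + 1772}{2} = \left(-56174 + 1772\right) \frac{1}{2} = \left(-54402\right) \frac{1}{2} = -27201$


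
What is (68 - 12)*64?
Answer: 3584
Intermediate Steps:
(68 - 12)*64 = 56*64 = 3584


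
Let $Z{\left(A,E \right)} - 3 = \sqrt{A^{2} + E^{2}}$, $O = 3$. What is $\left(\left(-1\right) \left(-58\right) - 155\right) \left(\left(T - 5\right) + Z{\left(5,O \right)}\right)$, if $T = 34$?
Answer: $-3104 - 97 \sqrt{34} \approx -3669.6$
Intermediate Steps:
$Z{\left(A,E \right)} = 3 + \sqrt{A^{2} + E^{2}}$
$\left(\left(-1\right) \left(-58\right) - 155\right) \left(\left(T - 5\right) + Z{\left(5,O \right)}\right) = \left(\left(-1\right) \left(-58\right) - 155\right) \left(\left(34 - 5\right) + \left(3 + \sqrt{5^{2} + 3^{2}}\right)\right) = \left(58 - 155\right) \left(29 + \left(3 + \sqrt{25 + 9}\right)\right) = - 97 \left(29 + \left(3 + \sqrt{34}\right)\right) = - 97 \left(32 + \sqrt{34}\right) = -3104 - 97 \sqrt{34}$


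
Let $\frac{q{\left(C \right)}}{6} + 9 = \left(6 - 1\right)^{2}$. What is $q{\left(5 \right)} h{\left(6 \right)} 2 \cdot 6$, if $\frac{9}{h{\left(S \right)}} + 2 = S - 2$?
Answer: $5184$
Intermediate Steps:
$h{\left(S \right)} = \frac{9}{-4 + S}$ ($h{\left(S \right)} = \frac{9}{-2 + \left(S - 2\right)} = \frac{9}{-2 + \left(-2 + S\right)} = \frac{9}{-4 + S}$)
$q{\left(C \right)} = 96$ ($q{\left(C \right)} = -54 + 6 \left(6 - 1\right)^{2} = -54 + 6 \cdot 5^{2} = -54 + 6 \cdot 25 = -54 + 150 = 96$)
$q{\left(5 \right)} h{\left(6 \right)} 2 \cdot 6 = 96 \frac{9}{-4 + 6} \cdot 2 \cdot 6 = 96 \cdot \frac{9}{2} \cdot 12 = 432 \cdot 12 = 5184$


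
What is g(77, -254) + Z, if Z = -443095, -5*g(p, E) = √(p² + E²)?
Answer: -443095 - √70445/5 ≈ -4.4315e+5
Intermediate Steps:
g(p, E) = -√(E² + p²)/5 (g(p, E) = -√(p² + E²)/5 = -√(E² + p²)/5)
g(77, -254) + Z = -√((-254)² + 77²)/5 - 443095 = -√(64516 + 5929)/5 - 443095 = -√70445/5 - 443095 = -443095 - √70445/5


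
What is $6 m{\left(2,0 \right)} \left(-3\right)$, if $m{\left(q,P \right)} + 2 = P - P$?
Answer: $36$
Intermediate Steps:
$m{\left(q,P \right)} = -2$ ($m{\left(q,P \right)} = -2 + \left(P - P\right) = -2 + 0 = -2$)
$6 m{\left(2,0 \right)} \left(-3\right) = 6 \left(-2\right) \left(-3\right) = \left(-12\right) \left(-3\right) = 36$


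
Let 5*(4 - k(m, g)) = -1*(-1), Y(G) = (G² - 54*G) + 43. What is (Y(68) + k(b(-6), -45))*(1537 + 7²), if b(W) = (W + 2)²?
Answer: 7920484/5 ≈ 1.5841e+6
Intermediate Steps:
b(W) = (2 + W)²
Y(G) = 43 + G² - 54*G
k(m, g) = 19/5 (k(m, g) = 4 - (-1)*(-1)/5 = 4 - ⅕*1 = 4 - ⅕ = 19/5)
(Y(68) + k(b(-6), -45))*(1537 + 7²) = ((43 + 68² - 54*68) + 19/5)*(1537 + 7²) = ((43 + 4624 - 3672) + 19/5)*(1537 + 49) = (995 + 19/5)*1586 = (4994/5)*1586 = 7920484/5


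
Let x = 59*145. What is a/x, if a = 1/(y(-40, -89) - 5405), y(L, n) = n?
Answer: -1/47001170 ≈ -2.1276e-8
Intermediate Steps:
x = 8555
a = -1/5494 (a = 1/(-89 - 5405) = 1/(-5494) = -1/5494 ≈ -0.00018202)
a/x = -1/5494/8555 = -1/5494*1/8555 = -1/47001170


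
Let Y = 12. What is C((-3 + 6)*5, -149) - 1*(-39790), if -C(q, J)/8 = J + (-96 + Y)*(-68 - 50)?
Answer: -38314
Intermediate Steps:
C(q, J) = -79296 - 8*J (C(q, J) = -8*(J + (-96 + 12)*(-68 - 50)) = -8*(J - 84*(-118)) = -8*(J + 9912) = -8*(9912 + J) = -79296 - 8*J)
C((-3 + 6)*5, -149) - 1*(-39790) = (-79296 - 8*(-149)) - 1*(-39790) = (-79296 + 1192) + 39790 = -78104 + 39790 = -38314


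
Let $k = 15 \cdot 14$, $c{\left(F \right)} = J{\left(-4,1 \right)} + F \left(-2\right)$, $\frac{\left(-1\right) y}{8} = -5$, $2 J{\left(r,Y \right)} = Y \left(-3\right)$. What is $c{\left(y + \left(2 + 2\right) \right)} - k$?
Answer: $- \frac{599}{2} \approx -299.5$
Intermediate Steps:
$J{\left(r,Y \right)} = - \frac{3 Y}{2}$ ($J{\left(r,Y \right)} = \frac{Y \left(-3\right)}{2} = \frac{\left(-3\right) Y}{2} = - \frac{3 Y}{2}$)
$y = 40$ ($y = \left(-8\right) \left(-5\right) = 40$)
$c{\left(F \right)} = - \frac{3}{2} - 2 F$ ($c{\left(F \right)} = \left(- \frac{3}{2}\right) 1 + F \left(-2\right) = - \frac{3}{2} - 2 F$)
$k = 210$
$c{\left(y + \left(2 + 2\right) \right)} - k = \left(- \frac{3}{2} - 2 \left(40 + \left(2 + 2\right)\right)\right) - 210 = \left(- \frac{3}{2} - 2 \left(40 + 4\right)\right) - 210 = \left(- \frac{3}{2} - 88\right) - 210 = - \frac{179}{2} - 210 = - \frac{599}{2}$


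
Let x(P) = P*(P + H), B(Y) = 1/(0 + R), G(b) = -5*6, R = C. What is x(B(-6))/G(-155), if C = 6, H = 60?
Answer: -361/1080 ≈ -0.33426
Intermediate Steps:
R = 6
G(b) = -30
B(Y) = ⅙ (B(Y) = 1/(0 + 6) = 1/6 = ⅙)
x(P) = P*(60 + P) (x(P) = P*(P + 60) = P*(60 + P))
x(B(-6))/G(-155) = ((60 + ⅙)/6)/(-30) = ((⅙)*(361/6))*(-1/30) = (361/36)*(-1/30) = -361/1080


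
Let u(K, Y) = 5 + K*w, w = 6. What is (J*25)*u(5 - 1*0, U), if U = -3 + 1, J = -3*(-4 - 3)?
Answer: 18375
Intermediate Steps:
J = 21 (J = -3*(-7) = 21)
U = -2
u(K, Y) = 5 + 6*K (u(K, Y) = 5 + K*6 = 5 + 6*K)
(J*25)*u(5 - 1*0, U) = (21*25)*(5 + 6*(5 - 1*0)) = 525*(5 + 6*(5 + 0)) = 525*(5 + 6*5) = 525*(5 + 30) = 525*35 = 18375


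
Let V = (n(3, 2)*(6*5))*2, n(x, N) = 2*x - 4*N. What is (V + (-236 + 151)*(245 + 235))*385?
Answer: -15754200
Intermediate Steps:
n(x, N) = -4*N + 2*x
V = -120 (V = ((-4*2 + 2*3)*(6*5))*2 = ((-8 + 6)*30)*2 = -2*30*2 = -60*2 = -120)
(V + (-236 + 151)*(245 + 235))*385 = (-120 + (-236 + 151)*(245 + 235))*385 = (-120 - 85*480)*385 = (-120 - 40800)*385 = -40920*385 = -15754200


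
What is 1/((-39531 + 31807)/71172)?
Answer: -17793/1931 ≈ -9.2144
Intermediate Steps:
1/((-39531 + 31807)/71172) = 1/(-7724*1/71172) = 1/(-1931/17793) = -17793/1931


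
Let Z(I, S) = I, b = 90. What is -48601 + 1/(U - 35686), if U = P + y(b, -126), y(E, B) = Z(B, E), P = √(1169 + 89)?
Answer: -31165344756749/641249043 - √1258/1282498086 ≈ -48601.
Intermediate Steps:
P = √1258 ≈ 35.468
y(E, B) = B
U = -126 + √1258 (U = √1258 - 126 = -126 + √1258 ≈ -90.532)
-48601 + 1/(U - 35686) = -48601 + 1/((-126 + √1258) - 35686) = -48601 + 1/(-35812 + √1258)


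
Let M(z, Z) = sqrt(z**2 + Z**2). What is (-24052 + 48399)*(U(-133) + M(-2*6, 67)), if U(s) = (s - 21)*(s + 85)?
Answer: 179973024 + 24347*sqrt(4633) ≈ 1.8163e+8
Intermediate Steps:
U(s) = (-21 + s)*(85 + s)
M(z, Z) = sqrt(Z**2 + z**2)
(-24052 + 48399)*(U(-133) + M(-2*6, 67)) = (-24052 + 48399)*((-1785 + (-133)**2 + 64*(-133)) + sqrt(67**2 + (-2*6)**2)) = 24347*((-1785 + 17689 - 8512) + sqrt(4489 + (-12)**2)) = 24347*(7392 + sqrt(4489 + 144)) = 24347*(7392 + sqrt(4633)) = 179973024 + 24347*sqrt(4633)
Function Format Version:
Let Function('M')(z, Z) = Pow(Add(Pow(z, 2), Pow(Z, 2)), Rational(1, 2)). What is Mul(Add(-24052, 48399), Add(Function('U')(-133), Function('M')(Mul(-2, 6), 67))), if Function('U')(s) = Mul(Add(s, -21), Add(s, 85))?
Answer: Add(179973024, Mul(24347, Pow(4633, Rational(1, 2)))) ≈ 1.8163e+8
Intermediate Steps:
Function('U')(s) = Mul(Add(-21, s), Add(85, s))
Function('M')(z, Z) = Pow(Add(Pow(Z, 2), Pow(z, 2)), Rational(1, 2))
Mul(Add(-24052, 48399), Add(Function('U')(-133), Function('M')(Mul(-2, 6), 67))) = Mul(Add(-24052, 48399), Add(Add(-1785, Pow(-133, 2), Mul(64, -133)), Pow(Add(Pow(67, 2), Pow(Mul(-2, 6), 2)), Rational(1, 2)))) = Mul(24347, Add(Add(-1785, 17689, -8512), Pow(Add(4489, Pow(-12, 2)), Rational(1, 2)))) = Mul(24347, Add(7392, Pow(Add(4489, 144), Rational(1, 2)))) = Mul(24347, Add(7392, Pow(4633, Rational(1, 2)))) = Add(179973024, Mul(24347, Pow(4633, Rational(1, 2))))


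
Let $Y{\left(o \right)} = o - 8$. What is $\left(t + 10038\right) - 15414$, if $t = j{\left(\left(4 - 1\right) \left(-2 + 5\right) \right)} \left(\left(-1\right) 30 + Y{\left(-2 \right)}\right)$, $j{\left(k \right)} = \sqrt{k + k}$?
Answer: $-5376 - 120 \sqrt{2} \approx -5545.7$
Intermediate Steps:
$j{\left(k \right)} = \sqrt{2} \sqrt{k}$ ($j{\left(k \right)} = \sqrt{2 k} = \sqrt{2} \sqrt{k}$)
$Y{\left(o \right)} = -8 + o$
$t = - 120 \sqrt{2}$ ($t = \sqrt{2} \sqrt{\left(4 - 1\right) \left(-2 + 5\right)} \left(\left(-1\right) 30 - 10\right) = \sqrt{2} \sqrt{3 \cdot 3} \left(-30 - 10\right) = \sqrt{2} \sqrt{9} \left(-40\right) = \sqrt{2} \cdot 3 \left(-40\right) = 3 \sqrt{2} \left(-40\right) = - 120 \sqrt{2} \approx -169.71$)
$\left(t + 10038\right) - 15414 = \left(- 120 \sqrt{2} + 10038\right) - 15414 = \left(10038 - 120 \sqrt{2}\right) - 15414 = -5376 - 120 \sqrt{2}$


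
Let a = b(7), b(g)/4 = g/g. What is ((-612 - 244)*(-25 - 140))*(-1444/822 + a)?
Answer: 43407760/137 ≈ 3.1685e+5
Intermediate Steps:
b(g) = 4 (b(g) = 4*(g/g) = 4*1 = 4)
a = 4
((-612 - 244)*(-25 - 140))*(-1444/822 + a) = ((-612 - 244)*(-25 - 140))*(-1444/822 + 4) = (-856*(-165))*(-1444*1/822 + 4) = 141240*(-722/411 + 4) = 141240*(922/411) = 43407760/137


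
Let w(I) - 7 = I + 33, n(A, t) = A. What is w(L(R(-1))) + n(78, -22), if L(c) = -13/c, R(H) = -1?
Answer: 131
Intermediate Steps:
w(I) = 40 + I (w(I) = 7 + (I + 33) = 7 + (33 + I) = 40 + I)
w(L(R(-1))) + n(78, -22) = (40 - 13/(-1)) + 78 = (40 - 13*(-1)) + 78 = (40 + 13) + 78 = 53 + 78 = 131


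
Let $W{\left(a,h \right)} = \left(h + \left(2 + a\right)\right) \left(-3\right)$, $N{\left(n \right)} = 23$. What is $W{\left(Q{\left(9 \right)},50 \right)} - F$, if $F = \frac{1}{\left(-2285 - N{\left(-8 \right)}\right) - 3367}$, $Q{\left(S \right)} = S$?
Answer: $- \frac{1038524}{5675} \approx -183.0$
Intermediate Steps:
$W{\left(a,h \right)} = -6 - 3 a - 3 h$ ($W{\left(a,h \right)} = \left(2 + a + h\right) \left(-3\right) = -6 - 3 a - 3 h$)
$F = - \frac{1}{5675}$ ($F = \frac{1}{\left(-2285 - 23\right) - 3367} = \frac{1}{-2308 - 3367} = \frac{1}{-5675} = - \frac{1}{5675} \approx -0.00017621$)
$W{\left(Q{\left(9 \right)},50 \right)} - F = \left(-6 - 27 - 150\right) - - \frac{1}{5675} = \left(-6 - 27 - 150\right) + \frac{1}{5675} = -183 + \frac{1}{5675} = - \frac{1038524}{5675}$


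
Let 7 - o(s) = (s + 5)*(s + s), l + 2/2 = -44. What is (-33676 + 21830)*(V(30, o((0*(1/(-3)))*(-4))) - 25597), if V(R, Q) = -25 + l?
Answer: 304051282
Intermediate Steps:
l = -45 (l = -1 - 44 = -45)
o(s) = 7 - 2*s*(5 + s) (o(s) = 7 - (s + 5)*(s + s) = 7 - (5 + s)*2*s = 7 - 2*s*(5 + s))
V(R, Q) = -70 (V(R, Q) = -25 - 45 = -70)
(-33676 + 21830)*(V(30, o((0*(1/(-3)))*(-4))) - 25597) = (-33676 + 21830)*(-70 - 25597) = -11846*(-25667) = 304051282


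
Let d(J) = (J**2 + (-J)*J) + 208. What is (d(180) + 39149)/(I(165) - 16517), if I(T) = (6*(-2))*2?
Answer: -39357/16541 ≈ -2.3794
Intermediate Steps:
I(T) = -24 (I(T) = -12*2 = -24)
d(J) = 208 (d(J) = (J**2 - J**2) + 208 = 0 + 208 = 208)
(d(180) + 39149)/(I(165) - 16517) = (208 + 39149)/(-24 - 16517) = 39357/(-16541) = 39357*(-1/16541) = -39357/16541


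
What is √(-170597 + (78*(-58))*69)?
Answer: I*√482753 ≈ 694.8*I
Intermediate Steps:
√(-170597 + (78*(-58))*69) = √(-170597 - 4524*69) = √(-170597 - 312156) = √(-482753) = I*√482753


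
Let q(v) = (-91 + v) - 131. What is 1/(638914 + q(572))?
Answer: 1/639264 ≈ 1.5643e-6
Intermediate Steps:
q(v) = -222 + v
1/(638914 + q(572)) = 1/(638914 + (-222 + 572)) = 1/(638914 + 350) = 1/639264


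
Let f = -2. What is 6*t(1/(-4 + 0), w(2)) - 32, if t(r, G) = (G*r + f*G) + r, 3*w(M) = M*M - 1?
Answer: -47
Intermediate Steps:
w(M) = -⅓ + M²/3 (w(M) = (M*M - 1)/3 = (M² - 1)/3 = (-1 + M²)/3 = -⅓ + M²/3)
t(r, G) = r - 2*G + G*r (t(r, G) = (G*r - 2*G) + r = (-2*G + G*r) + r = r - 2*G + G*r)
6*t(1/(-4 + 0), w(2)) - 32 = 6*(1/(-4 + 0) - 2*(-⅓ + (⅓)*2²) + (-⅓ + (⅓)*2²)/(-4 + 0)) - 32 = 6*(1/(-4) - 2*(-⅓ + (⅓)*4) + (-⅓ + (⅓)*4)/(-4)) - 32 = 6*(-¼ - 2*(-⅓ + 4/3) + (-⅓ + 4/3)*(-¼)) - 32 = 6*(-¼ - 2*1 + 1*(-¼)) - 32 = 6*(-¼ - 2 - ¼) - 32 = 6*(-5/2) - 32 = -15 - 32 = -47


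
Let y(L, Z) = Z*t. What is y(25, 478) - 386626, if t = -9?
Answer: -390928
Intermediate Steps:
y(L, Z) = -9*Z (y(L, Z) = Z*(-9) = -9*Z)
y(25, 478) - 386626 = -9*478 - 386626 = -4302 - 386626 = -390928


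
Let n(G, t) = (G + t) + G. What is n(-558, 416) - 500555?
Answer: -501255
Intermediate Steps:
n(G, t) = t + 2*G
n(-558, 416) - 500555 = (416 + 2*(-558)) - 500555 = (416 - 1116) - 500555 = -700 - 500555 = -501255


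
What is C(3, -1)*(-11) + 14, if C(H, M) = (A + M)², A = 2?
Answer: 3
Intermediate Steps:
C(H, M) = (2 + M)²
C(3, -1)*(-11) + 14 = (2 - 1)²*(-11) + 14 = 1²*(-11) + 14 = 1*(-11) + 14 = -11 + 14 = 3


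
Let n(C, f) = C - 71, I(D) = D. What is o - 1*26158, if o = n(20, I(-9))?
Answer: -26209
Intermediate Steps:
n(C, f) = -71 + C
o = -51 (o = -71 + 20 = -51)
o - 1*26158 = -51 - 1*26158 = -51 - 26158 = -26209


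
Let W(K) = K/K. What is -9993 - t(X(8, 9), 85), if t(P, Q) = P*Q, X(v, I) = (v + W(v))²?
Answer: -16878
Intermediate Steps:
W(K) = 1
X(v, I) = (1 + v)² (X(v, I) = (v + 1)² = (1 + v)²)
-9993 - t(X(8, 9), 85) = -9993 - (1 + 8)²*85 = -9993 - 9²*85 = -9993 - 81*85 = -9993 - 1*6885 = -9993 - 6885 = -16878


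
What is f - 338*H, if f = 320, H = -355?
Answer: 120310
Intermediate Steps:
f - 338*H = 320 - 338*(-355) = 320 + 119990 = 120310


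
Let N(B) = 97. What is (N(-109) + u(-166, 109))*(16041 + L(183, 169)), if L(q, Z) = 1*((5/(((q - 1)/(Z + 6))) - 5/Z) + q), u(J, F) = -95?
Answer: 5485327/169 ≈ 32458.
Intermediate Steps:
L(q, Z) = q - 5/Z + 5*(6 + Z)/(-1 + q) (L(q, Z) = 1*((5/(((-1 + q)/(6 + Z))) - 5/Z) + q) = 1*((5*((6 + Z)/(-1 + q)) - 5/Z) + q) = 1*((5*(6 + Z)/(-1 + q) - 5/Z) + q) = 1*((-5/Z + 5*(6 + Z)/(-1 + q)) + q) = 1*(q - 5/Z + 5*(6 + Z)/(-1 + q)) = q - 5/Z + 5*(6 + Z)/(-1 + q))
(N(-109) + u(-166, 109))*(16041 + L(183, 169)) = (97 - 95)*(16041 + (5 - 5*183 + 5*169² + 30*169 + 169*183² - 1*169*183)/(169*(-1 + 183))) = 2*(16041 + (1/169)*(5 - 915 + 5*28561 + 5070 + 169*33489 - 30927)/182) = 2*(16041 + (1/169)*(1/182)*(5 - 915 + 142805 + 5070 + 5659641 - 30927)) = 2*(16041 + (1/169)*(1/182)*5775679) = 2*(16041 + 63469/338) = 2*(5485327/338) = 5485327/169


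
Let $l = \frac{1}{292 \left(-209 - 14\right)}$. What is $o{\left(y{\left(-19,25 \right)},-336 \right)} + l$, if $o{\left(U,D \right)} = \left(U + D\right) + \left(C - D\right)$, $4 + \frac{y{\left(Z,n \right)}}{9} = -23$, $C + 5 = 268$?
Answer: $\frac{1302319}{65116} \approx 20.0$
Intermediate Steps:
$C = 263$ ($C = -5 + 268 = 263$)
$y{\left(Z,n \right)} = -243$ ($y{\left(Z,n \right)} = -36 + 9 \left(-23\right) = -36 - 207 = -243$)
$l = - \frac{1}{65116}$ ($l = \frac{1}{292 \left(-223\right)} = \frac{1}{-65116} = - \frac{1}{65116} \approx -1.5357 \cdot 10^{-5}$)
$o{\left(U,D \right)} = 263 + U$ ($o{\left(U,D \right)} = \left(U + D\right) - \left(-263 + D\right) = \left(D + U\right) - \left(-263 + D\right) = 263 + U$)
$o{\left(y{\left(-19,25 \right)},-336 \right)} + l = \left(263 - 243\right) - \frac{1}{65116} = 20 - \frac{1}{65116} = \frac{1302319}{65116}$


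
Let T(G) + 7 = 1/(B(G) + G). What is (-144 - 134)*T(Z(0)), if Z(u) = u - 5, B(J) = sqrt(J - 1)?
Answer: 61716/31 + 278*I*sqrt(6)/31 ≈ 1990.8 + 21.966*I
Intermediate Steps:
B(J) = sqrt(-1 + J)
Z(u) = -5 + u
T(G) = -7 + 1/(G + sqrt(-1 + G)) (T(G) = -7 + 1/(sqrt(-1 + G) + G) = -7 + 1/(G + sqrt(-1 + G)))
(-144 - 134)*T(Z(0)) = (-144 - 134)*((1 - 7*(-5 + 0) - 7*sqrt(-1 + (-5 + 0)))/((-5 + 0) + sqrt(-1 + (-5 + 0)))) = -278*(1 - 7*(-5) - 7*sqrt(-1 - 5))/(-5 + sqrt(-1 - 5)) = -278*(1 + 35 - 7*I*sqrt(6))/(-5 + sqrt(-6)) = -278*(1 + 35 - 7*I*sqrt(6))/(-5 + I*sqrt(6)) = -278*(36 - 7*I*sqrt(6))/(-5 + I*sqrt(6))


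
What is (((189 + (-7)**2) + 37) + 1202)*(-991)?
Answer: -1463707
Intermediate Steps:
(((189 + (-7)**2) + 37) + 1202)*(-991) = (((189 + 49) + 37) + 1202)*(-991) = ((238 + 37) + 1202)*(-991) = (275 + 1202)*(-991) = 1477*(-991) = -1463707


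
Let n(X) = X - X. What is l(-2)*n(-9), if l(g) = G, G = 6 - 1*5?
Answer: 0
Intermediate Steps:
G = 1 (G = 6 - 5 = 1)
n(X) = 0
l(g) = 1
l(-2)*n(-9) = 1*0 = 0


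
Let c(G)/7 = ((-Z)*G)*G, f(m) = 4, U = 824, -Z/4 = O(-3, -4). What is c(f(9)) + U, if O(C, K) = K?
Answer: -968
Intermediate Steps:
Z = 16 (Z = -4*(-4) = 16)
c(G) = -112*G² (c(G) = 7*(((-1*16)*G)*G) = 7*((-16*G)*G) = 7*(-16*G²) = -112*G²)
c(f(9)) + U = -112*4² + 824 = -112*16 + 824 = -1792 + 824 = -968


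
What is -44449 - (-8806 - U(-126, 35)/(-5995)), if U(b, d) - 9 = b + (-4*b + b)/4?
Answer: -85471905/2398 ≈ -35643.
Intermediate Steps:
U(b, d) = 9 + b/4 (U(b, d) = 9 + (b + (-4*b + b)/4) = 9 + (b + (-3*b)/4) = 9 + (b - 3*b/4) = 9 + b/4)
-44449 - (-8806 - U(-126, 35)/(-5995)) = -44449 - (-8806 - (9 + (¼)*(-126))/(-5995)) = -44449 - (-8806 - (9 - 63/2)*(-1)/5995) = -44449 - (-8806 - (-45)*(-1)/(2*5995)) = -44449 - (-8806 - 1*9/2398) = -44449 - (-8806 - 9/2398) = -44449 - 1*(-21116797/2398) = -44449 + 21116797/2398 = -85471905/2398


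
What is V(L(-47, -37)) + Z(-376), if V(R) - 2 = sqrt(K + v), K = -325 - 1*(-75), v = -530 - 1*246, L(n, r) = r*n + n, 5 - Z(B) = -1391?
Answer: 1398 + 3*I*sqrt(114) ≈ 1398.0 + 32.031*I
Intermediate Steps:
Z(B) = 1396 (Z(B) = 5 - 1*(-1391) = 5 + 1391 = 1396)
L(n, r) = n + n*r (L(n, r) = n*r + n = n + n*r)
v = -776 (v = -530 - 246 = -776)
K = -250 (K = -325 + 75 = -250)
V(R) = 2 + 3*I*sqrt(114) (V(R) = 2 + sqrt(-250 - 776) = 2 + sqrt(-1026) = 2 + 3*I*sqrt(114))
V(L(-47, -37)) + Z(-376) = (2 + 3*I*sqrt(114)) + 1396 = 1398 + 3*I*sqrt(114)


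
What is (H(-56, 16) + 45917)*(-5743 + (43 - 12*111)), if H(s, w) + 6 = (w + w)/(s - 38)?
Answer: -15173656632/47 ≈ -3.2284e+8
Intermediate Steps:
H(s, w) = -6 + 2*w/(-38 + s) (H(s, w) = -6 + (w + w)/(s - 38) = -6 + (2*w)/(-38 + s) = -6 + 2*w/(-38 + s))
(H(-56, 16) + 45917)*(-5743 + (43 - 12*111)) = (2*(114 + 16 - 3*(-56))/(-38 - 56) + 45917)*(-5743 + (43 - 12*111)) = (2*(114 + 16 + 168)/(-94) + 45917)*(-5743 + (43 - 1332)) = (2*(-1/94)*298 + 45917)*(-5743 - 1289) = (-298/47 + 45917)*(-7032) = (2157801/47)*(-7032) = -15173656632/47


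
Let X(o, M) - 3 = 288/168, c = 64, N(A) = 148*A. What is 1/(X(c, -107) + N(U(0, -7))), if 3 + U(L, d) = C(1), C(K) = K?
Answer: -7/2039 ≈ -0.0034331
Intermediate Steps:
U(L, d) = -2 (U(L, d) = -3 + 1 = -2)
X(o, M) = 33/7 (X(o, M) = 3 + 288/168 = 3 + 288*(1/168) = 3 + 12/7 = 33/7)
1/(X(c, -107) + N(U(0, -7))) = 1/(33/7 + 148*(-2)) = 1/(33/7 - 296) = 1/(-2039/7) = -7/2039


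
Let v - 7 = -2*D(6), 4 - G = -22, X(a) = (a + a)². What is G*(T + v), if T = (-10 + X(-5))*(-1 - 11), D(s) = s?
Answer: -28210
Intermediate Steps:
X(a) = 4*a² (X(a) = (2*a)² = 4*a²)
G = 26 (G = 4 - 1*(-22) = 4 + 22 = 26)
v = -5 (v = 7 - 2*6 = 7 - 12 = -5)
T = -1080 (T = (-10 + 4*(-5)²)*(-1 - 11) = (-10 + 4*25)*(-12) = (-10 + 100)*(-12) = 90*(-12) = -1080)
G*(T + v) = 26*(-1080 - 5) = 26*(-1085) = -28210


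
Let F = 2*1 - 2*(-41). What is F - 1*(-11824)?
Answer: 11908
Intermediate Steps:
F = 84 (F = 2 + 82 = 84)
F - 1*(-11824) = 84 - 1*(-11824) = 84 + 11824 = 11908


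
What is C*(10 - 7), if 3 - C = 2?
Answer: 3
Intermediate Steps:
C = 1 (C = 3 - 1*2 = 3 - 2 = 1)
C*(10 - 7) = 1*(10 - 7) = 1*3 = 3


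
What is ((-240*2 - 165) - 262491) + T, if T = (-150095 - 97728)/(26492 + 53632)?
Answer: -21083756687/80124 ≈ -2.6314e+5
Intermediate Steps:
T = -247823/80124 ≈ -3.0930
((-240*2 - 165) - 262491) + T = ((-240*2 - 165) - 262491) - 247823/80124 = ((-480 - 165) - 262491) - 247823/80124 = (-645 - 262491) - 247823/80124 = -263136 - 247823/80124 = -21083756687/80124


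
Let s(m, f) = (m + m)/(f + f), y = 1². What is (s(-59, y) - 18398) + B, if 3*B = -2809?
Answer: -58180/3 ≈ -19393.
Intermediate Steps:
B = -2809/3 (B = (⅓)*(-2809) = -2809/3 ≈ -936.33)
y = 1
s(m, f) = m/f (s(m, f) = (2*m)/((2*f)) = (2*m)*(1/(2*f)) = m/f)
(s(-59, y) - 18398) + B = (-59/1 - 18398) - 2809/3 = (-59*1 - 18398) - 2809/3 = (-59 - 18398) - 2809/3 = -18457 - 2809/3 = -58180/3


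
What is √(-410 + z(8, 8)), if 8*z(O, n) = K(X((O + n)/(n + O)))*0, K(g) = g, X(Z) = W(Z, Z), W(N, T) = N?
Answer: I*√410 ≈ 20.248*I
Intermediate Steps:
X(Z) = Z
z(O, n) = 0 (z(O, n) = (((O + n)/(n + O))*0)/8 = (((O + n)/(O + n))*0)/8 = (1*0)/8 = (⅛)*0 = 0)
√(-410 + z(8, 8)) = √(-410 + 0) = √(-410) = I*√410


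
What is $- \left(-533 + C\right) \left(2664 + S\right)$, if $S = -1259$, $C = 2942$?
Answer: $-3384645$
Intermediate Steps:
$- \left(-533 + C\right) \left(2664 + S\right) = - \left(-533 + 2942\right) \left(2664 - 1259\right) = - 2409 \cdot 1405 = \left(-1\right) 3384645 = -3384645$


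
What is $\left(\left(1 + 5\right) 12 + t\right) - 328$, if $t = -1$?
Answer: $-257$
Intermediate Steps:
$\left(\left(1 + 5\right) 12 + t\right) - 328 = \left(\left(1 + 5\right) 12 - 1\right) - 328 = \left(6 \cdot 12 - 1\right) - 328 = \left(72 - 1\right) - 328 = 71 - 328 = -257$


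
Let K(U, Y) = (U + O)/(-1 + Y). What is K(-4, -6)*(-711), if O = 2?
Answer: -1422/7 ≈ -203.14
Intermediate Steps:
K(U, Y) = (2 + U)/(-1 + Y) (K(U, Y) = (U + 2)/(-1 + Y) = (2 + U)/(-1 + Y))
K(-4, -6)*(-711) = ((2 - 4)/(-1 - 6))*(-711) = (-2/(-7))*(-711) = -1/7*(-2)*(-711) = (2/7)*(-711) = -1422/7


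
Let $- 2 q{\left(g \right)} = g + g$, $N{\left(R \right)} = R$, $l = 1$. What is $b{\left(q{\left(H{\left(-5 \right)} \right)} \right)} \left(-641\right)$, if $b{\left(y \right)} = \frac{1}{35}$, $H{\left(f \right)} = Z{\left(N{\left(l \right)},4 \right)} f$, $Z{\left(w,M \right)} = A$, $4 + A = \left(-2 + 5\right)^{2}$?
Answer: $- \frac{641}{35} \approx -18.314$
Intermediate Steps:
$A = 5$ ($A = -4 + \left(-2 + 5\right)^{2} = -4 + 3^{2} = -4 + 9 = 5$)
$Z{\left(w,M \right)} = 5$
$H{\left(f \right)} = 5 f$
$q{\left(g \right)} = - g$ ($q{\left(g \right)} = - \frac{g + g}{2} = - \frac{2 g}{2} = - g$)
$b{\left(y \right)} = \frac{1}{35}$
$b{\left(q{\left(H{\left(-5 \right)} \right)} \right)} \left(-641\right) = \frac{1}{35} \left(-641\right) = - \frac{641}{35}$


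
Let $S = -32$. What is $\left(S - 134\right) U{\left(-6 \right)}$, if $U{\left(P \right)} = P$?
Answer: $996$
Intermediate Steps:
$\left(S - 134\right) U{\left(-6 \right)} = \left(-32 - 134\right) \left(-6\right) = \left(-166\right) \left(-6\right) = 996$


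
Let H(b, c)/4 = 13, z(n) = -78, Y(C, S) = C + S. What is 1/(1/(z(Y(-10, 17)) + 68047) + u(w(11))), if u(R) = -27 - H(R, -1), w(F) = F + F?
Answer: -67969/5369550 ≈ -0.012658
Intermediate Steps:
H(b, c) = 52 (H(b, c) = 4*13 = 52)
w(F) = 2*F
u(R) = -79 (u(R) = -27 - 1*52 = -27 - 52 = -79)
1/(1/(z(Y(-10, 17)) + 68047) + u(w(11))) = 1/(1/(-78 + 68047) - 79) = 1/(1/67969 - 79) = 1/(-5369550/67969) = -67969/5369550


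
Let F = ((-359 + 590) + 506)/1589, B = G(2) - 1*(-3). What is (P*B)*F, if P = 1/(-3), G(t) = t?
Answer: -3685/4767 ≈ -0.77302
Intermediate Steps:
P = -1/3 ≈ -0.33333
B = 5 (B = 2 - 1*(-3) = 2 + 3 = 5)
F = 737/1589 (F = (231 + 506)*(1/1589) = 737*(1/1589) = 737/1589 ≈ 0.46381)
(P*B)*F = -1/3*5*(737/1589) = -5/3*737/1589 = -3685/4767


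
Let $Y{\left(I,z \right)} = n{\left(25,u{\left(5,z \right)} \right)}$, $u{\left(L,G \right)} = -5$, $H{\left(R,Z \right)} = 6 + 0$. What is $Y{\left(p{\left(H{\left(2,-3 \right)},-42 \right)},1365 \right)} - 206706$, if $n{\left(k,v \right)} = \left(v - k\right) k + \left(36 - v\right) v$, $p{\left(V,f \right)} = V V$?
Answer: $-207661$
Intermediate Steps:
$H{\left(R,Z \right)} = 6$
$p{\left(V,f \right)} = V^{2}$
$n{\left(k,v \right)} = k \left(v - k\right) + v \left(36 - v\right)$
$Y{\left(I,z \right)} = -955$ ($Y{\left(I,z \right)} = - 25^{2} - \left(-5\right)^{2} + 36 \left(-5\right) + 25 \left(-5\right) = \left(-1\right) 625 - 25 - 180 - 125 = -625 - 25 - 180 - 125 = -955$)
$Y{\left(p{\left(H{\left(2,-3 \right)},-42 \right)},1365 \right)} - 206706 = -955 - 206706 = -207661$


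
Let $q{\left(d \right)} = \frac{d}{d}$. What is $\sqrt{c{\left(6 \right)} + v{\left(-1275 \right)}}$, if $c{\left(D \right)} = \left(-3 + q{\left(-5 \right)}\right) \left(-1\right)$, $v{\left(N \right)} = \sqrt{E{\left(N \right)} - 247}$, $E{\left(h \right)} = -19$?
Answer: $\sqrt{2 + i \sqrt{266}} \approx 3.0358 + 2.6862 i$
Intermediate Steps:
$q{\left(d \right)} = 1$
$v{\left(N \right)} = i \sqrt{266}$ ($v{\left(N \right)} = \sqrt{-19 - 247} = \sqrt{-266} = i \sqrt{266}$)
$c{\left(D \right)} = 2$ ($c{\left(D \right)} = \left(-3 + 1\right) \left(-1\right) = \left(-2\right) \left(-1\right) = 2$)
$\sqrt{c{\left(6 \right)} + v{\left(-1275 \right)}} = \sqrt{2 + i \sqrt{266}}$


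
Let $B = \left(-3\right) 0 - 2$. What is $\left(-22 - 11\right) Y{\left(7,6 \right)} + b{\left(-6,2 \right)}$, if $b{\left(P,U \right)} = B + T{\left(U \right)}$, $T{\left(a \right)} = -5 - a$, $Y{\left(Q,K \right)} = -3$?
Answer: $90$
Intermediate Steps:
$B = -2$ ($B = 0 - 2 = -2$)
$b{\left(P,U \right)} = -7 - U$ ($b{\left(P,U \right)} = -2 - \left(5 + U\right) = -7 - U$)
$\left(-22 - 11\right) Y{\left(7,6 \right)} + b{\left(-6,2 \right)} = \left(-22 - 11\right) \left(-3\right) - 9 = \left(-33\right) \left(-3\right) - 9 = 99 - 9 = 90$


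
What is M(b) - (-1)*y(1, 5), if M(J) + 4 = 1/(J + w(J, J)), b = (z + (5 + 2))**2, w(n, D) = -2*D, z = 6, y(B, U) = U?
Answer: 168/169 ≈ 0.99408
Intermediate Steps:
b = 169 (b = (6 + (5 + 2))**2 = (6 + 7)**2 = 13**2 = 169)
M(J) = -4 - 1/J (M(J) = -4 + 1/(J - 2*J) = -4 + 1/(-J) = -4 - 1/J)
M(b) - (-1)*y(1, 5) = (-4 - 1/169) - (-1)*5 = (-4 - 1*1/169) - 1*(-5) = (-4 - 1/169) + 5 = -677/169 + 5 = 168/169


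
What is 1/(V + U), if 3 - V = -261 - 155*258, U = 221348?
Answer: 1/261602 ≈ 3.8226e-6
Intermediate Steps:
V = 40254 (V = 3 - (-261 - 155*258) = 3 - (-261 - 39990) = 3 - 1*(-40251) = 3 + 40251 = 40254)
1/(V + U) = 1/(40254 + 221348) = 1/261602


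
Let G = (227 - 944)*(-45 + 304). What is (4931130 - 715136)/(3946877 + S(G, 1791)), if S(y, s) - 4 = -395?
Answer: 2107997/1973243 ≈ 1.0683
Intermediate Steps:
G = -185703 (G = -717*259 = -185703)
S(y, s) = -391 (S(y, s) = 4 - 395 = -391)
(4931130 - 715136)/(3946877 + S(G, 1791)) = (4931130 - 715136)/(3946877 - 391) = 4215994/3946486 = 4215994*(1/3946486) = 2107997/1973243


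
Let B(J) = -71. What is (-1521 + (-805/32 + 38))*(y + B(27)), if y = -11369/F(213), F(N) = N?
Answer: 106544201/568 ≈ 1.8758e+5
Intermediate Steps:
y = -11369/213 ≈ -53.376
(-1521 + (-805/32 + 38))*(y + B(27)) = (-1521 + (-805/32 + 38))*(-11369/213 - 71) = (-1521 + (-805/32 + 38))*(-26492/213) = (-1521 + 411/32)*(-26492/213) = -48261/32*(-26492/213) = 106544201/568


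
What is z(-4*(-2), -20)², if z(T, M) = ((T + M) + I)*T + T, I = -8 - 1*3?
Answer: 30976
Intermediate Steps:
I = -11 (I = -8 - 3 = -11)
z(T, M) = T + T*(-11 + M + T) (z(T, M) = ((T + M) - 11)*T + T = ((M + T) - 11)*T + T = (-11 + M + T)*T + T = T*(-11 + M + T) + T = T + T*(-11 + M + T))
z(-4*(-2), -20)² = ((-4*(-2))*(-10 - 20 - 4*(-2)))² = (8*(-10 - 20 + 8))² = (8*(-22))² = (-176)² = 30976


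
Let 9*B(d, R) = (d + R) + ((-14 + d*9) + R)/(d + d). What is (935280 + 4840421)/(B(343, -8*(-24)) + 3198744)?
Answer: 11886392658/6583138577 ≈ 1.8056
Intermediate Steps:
B(d, R) = R/9 + d/9 + (-14 + R + 9*d)/(18*d) (B(d, R) = ((d + R) + ((-14 + d*9) + R)/(d + d))/9 = ((R + d) + ((-14 + 9*d) + R)/((2*d)))/9 = ((R + d) + (-14 + R + 9*d)*(1/(2*d)))/9 = ((R + d) + (-14 + R + 9*d)/(2*d))/9 = (R + d + (-14 + R + 9*d)/(2*d))/9 = R/9 + d/9 + (-14 + R + 9*d)/(18*d))
(935280 + 4840421)/(B(343, -8*(-24)) + 3198744) = (935280 + 4840421)/((1/18)*(-14 - 8*(-24) + 343*(9 + 2*(-8*(-24)) + 2*343))/343 + 3198744) = 5775701/((1/18)*(1/343)*(-14 + 192 + 343*(9 + 2*192 + 686)) + 3198744) = 5775701/((1/18)*(1/343)*(-14 + 192 + 343*(9 + 384 + 686)) + 3198744) = 5775701/((1/18)*(1/343)*(-14 + 192 + 343*1079) + 3198744) = 5775701/((1/18)*(1/343)*(-14 + 192 + 370097) + 3198744) = 5775701/((1/18)*(1/343)*370275 + 3198744) = 5775701/(123425/2058 + 3198744) = 5775701/(6583138577/2058) = 5775701*(2058/6583138577) = 11886392658/6583138577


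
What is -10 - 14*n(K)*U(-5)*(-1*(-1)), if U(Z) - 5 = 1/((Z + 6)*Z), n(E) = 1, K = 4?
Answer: -386/5 ≈ -77.200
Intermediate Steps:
U(Z) = 5 + 1/(Z*(6 + Z)) (U(Z) = 5 + 1/((Z + 6)*Z) = 5 + 1/((6 + Z)*Z) = 5 + 1/(Z*(6 + Z)))
-10 - 14*n(K)*U(-5)*(-1*(-1)) = -10 - 14*1*((1 + 5*(-5)**2 + 30*(-5))/((-5)*(6 - 5)))*(-1*(-1)) = -10 - 14*1*(-1/5*(1 + 5*25 - 150)/1) = -10 - 14*1*(-1/5*1*(1 + 125 - 150)) = -10 - 14*1*(-1/5*1*(-24)) = -10 - 14*1*(24/5) = -10 - 336/5 = -386/5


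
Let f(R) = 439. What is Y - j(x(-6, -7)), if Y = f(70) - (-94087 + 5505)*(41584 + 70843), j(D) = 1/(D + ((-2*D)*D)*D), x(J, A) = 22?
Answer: 211867956466123/21274 ≈ 9.9590e+9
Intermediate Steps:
j(D) = 1/(D - 2*D³) (j(D) = 1/(D + (-2*D²)*D) = 1/(D - 2*D³))
Y = 9959008953 (Y = 439 - (-94087 + 5505)*(41584 + 70843) = 439 - (-88582)*112427 = 439 - 1*(-9959008514) = 439 + 9959008514 = 9959008953)
Y - j(x(-6, -7)) = 9959008953 - (-1)/(-1*22 + 2*22³) = 9959008953 - (-1)/(-22 + 2*10648) = 9959008953 - (-1)/(-22 + 21296) = 9959008953 - (-1)/21274 = 9959008953 - 1*(-1/21274) = 9959008953 + 1/21274 = 211867956466123/21274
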